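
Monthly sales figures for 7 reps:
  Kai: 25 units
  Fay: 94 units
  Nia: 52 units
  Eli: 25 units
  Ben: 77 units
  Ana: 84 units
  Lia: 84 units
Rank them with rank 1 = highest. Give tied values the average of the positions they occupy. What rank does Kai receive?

6.5

Sorted (descending): 94, 84, 84, 77, 52, 25, 25
The 2 values of 84 occupy positions 2–3 → average rank (2+3)/2 = 2.5.
The 2 values of 25 occupy positions 6–7 → average rank (6+7)/2 = 6.5.
Kai has value 25 units → rank 6.5.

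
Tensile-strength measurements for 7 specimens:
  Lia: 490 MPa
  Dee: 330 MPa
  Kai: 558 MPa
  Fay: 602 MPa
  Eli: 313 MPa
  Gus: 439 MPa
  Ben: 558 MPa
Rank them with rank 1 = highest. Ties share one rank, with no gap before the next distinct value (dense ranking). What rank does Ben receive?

2

Sorted (descending): 602, 558, 558, 490, 439, 330, 313
The 2 values of 558 share dense rank 2.
Remaining distinct values take the next consecutive integers.
Ben has value 558 MPa → rank 2.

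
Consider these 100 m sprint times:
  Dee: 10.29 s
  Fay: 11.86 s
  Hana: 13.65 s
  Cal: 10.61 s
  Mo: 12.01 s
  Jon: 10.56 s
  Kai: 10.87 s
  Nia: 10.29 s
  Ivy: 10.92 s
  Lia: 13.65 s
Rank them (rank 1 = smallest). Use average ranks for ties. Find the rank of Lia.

9.5

Sorted (ascending): 10.29, 10.29, 10.56, 10.61, 10.87, 10.92, 11.86, 12.01, 13.65, 13.65
The 2 values of 10.29 occupy positions 1–2 → average rank (1+2)/2 = 1.5.
The 2 values of 13.65 occupy positions 9–10 → average rank (9+10)/2 = 9.5.
Lia has value 13.65 s → rank 9.5.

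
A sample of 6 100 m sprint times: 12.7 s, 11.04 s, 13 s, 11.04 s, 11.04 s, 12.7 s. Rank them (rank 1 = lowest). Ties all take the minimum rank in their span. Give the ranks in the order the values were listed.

4, 1, 6, 1, 1, 4

Sorted (ascending): 11.04, 11.04, 11.04, 12.7, 12.7, 13
The 3 values of 11.04 occupy positions 1–3 → each gets rank 1.
The 2 values of 12.7 occupy positions 4–5 → each gets rank 4.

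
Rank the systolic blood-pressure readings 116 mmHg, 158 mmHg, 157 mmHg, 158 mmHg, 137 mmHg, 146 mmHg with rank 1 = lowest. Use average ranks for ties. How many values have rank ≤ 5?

Sorted (ascending): 116, 137, 146, 157, 158, 158
The 2 values of 158 occupy positions 5–6 → average rank (5+6)/2 = 5.5.
Ranks ≤ 5: {1, 2, 3, 4} → 4 values.

4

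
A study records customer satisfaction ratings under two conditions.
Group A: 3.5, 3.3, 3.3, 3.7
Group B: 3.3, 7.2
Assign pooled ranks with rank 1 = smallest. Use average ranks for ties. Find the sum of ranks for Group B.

Sorted (ascending): 3.3, 3.3, 3.3, 3.5, 3.7, 7.2
The 3 values of 3.3 occupy positions 1–3 → average rank 2.
Group B values → pooled ranks: 3.3→2, 7.2→6
Rank sum = 2 + 6 = 8

8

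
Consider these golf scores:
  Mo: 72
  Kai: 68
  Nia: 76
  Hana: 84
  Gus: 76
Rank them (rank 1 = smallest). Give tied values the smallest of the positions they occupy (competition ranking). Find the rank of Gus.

Sorted (ascending): 68, 72, 76, 76, 84
The 2 values of 76 occupy positions 3–4 → each gets rank 3.
Gus has value 76 → rank 3.

3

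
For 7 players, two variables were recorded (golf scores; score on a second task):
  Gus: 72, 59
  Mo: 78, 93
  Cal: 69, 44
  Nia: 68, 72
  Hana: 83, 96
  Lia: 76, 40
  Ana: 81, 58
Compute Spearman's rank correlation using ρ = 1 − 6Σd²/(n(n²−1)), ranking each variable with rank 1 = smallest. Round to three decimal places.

Ranks of variable 1: 3, 5, 2, 1, 7, 4, 6
Ranks of variable 2: 4, 6, 2, 5, 7, 1, 3
d = r₁ − r₂: -1, -1, 0, -4, 0, 3, 3
d²: 1, 1, 0, 16, 0, 9, 9; Σd² = 36
ρ = 1 − 6·36/(7·48) = 1 − 216/336 = 0.357

0.357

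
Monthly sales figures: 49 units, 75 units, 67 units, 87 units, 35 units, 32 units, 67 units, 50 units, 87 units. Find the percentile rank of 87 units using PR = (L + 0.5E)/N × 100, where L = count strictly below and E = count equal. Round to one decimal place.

N = 9.
Strictly below 87: 7. Equal to 87: 2.
PR = (7 + 0.5·2)/9 × 100 = 88.9

88.9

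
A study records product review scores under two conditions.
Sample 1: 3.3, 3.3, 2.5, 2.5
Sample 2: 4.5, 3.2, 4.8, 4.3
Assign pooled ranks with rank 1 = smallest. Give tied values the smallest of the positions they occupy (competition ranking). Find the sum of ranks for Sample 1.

10

Sorted (ascending): 2.5, 2.5, 3.2, 3.3, 3.3, 4.3, 4.5, 4.8
The 2 values of 2.5 occupy positions 1–2 → each gets rank 1.
The 2 values of 3.3 occupy positions 4–5 → each gets rank 4.
Sample 1 values → pooled ranks: 3.3→4, 3.3→4, 2.5→1, 2.5→1
Rank sum = 4 + 4 + 1 + 1 = 10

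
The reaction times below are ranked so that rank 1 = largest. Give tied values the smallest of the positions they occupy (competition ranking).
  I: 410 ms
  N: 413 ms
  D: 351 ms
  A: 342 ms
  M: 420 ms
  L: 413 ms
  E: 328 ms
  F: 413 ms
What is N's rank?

2

Sorted (descending): 420, 413, 413, 413, 410, 351, 342, 328
The 3 values of 413 occupy positions 2–4 → each gets rank 2.
N has value 413 ms → rank 2.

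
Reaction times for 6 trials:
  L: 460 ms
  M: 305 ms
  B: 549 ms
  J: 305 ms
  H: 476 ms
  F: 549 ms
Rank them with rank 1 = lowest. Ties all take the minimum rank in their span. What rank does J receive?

Sorted (ascending): 305, 305, 460, 476, 549, 549
The 2 values of 305 occupy positions 1–2 → each gets rank 1.
The 2 values of 549 occupy positions 5–6 → each gets rank 5.
J has value 305 ms → rank 1.

1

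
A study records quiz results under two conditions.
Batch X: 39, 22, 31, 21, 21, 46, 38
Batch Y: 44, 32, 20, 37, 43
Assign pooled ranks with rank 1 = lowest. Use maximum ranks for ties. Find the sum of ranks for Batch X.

44

Sorted (ascending): 20, 21, 21, 22, 31, 32, 37, 38, 39, 43, 44, 46
The 2 values of 21 occupy positions 2–3 → each gets rank 3.
Batch X values → pooled ranks: 39→9, 22→4, 31→5, 21→3, 21→3, 46→12, 38→8
Rank sum = 9 + 4 + 5 + 3 + 3 + 12 + 8 = 44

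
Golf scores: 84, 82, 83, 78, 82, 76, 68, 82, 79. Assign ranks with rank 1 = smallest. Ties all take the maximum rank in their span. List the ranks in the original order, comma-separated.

Sorted (ascending): 68, 76, 78, 79, 82, 82, 82, 83, 84
The 3 values of 82 occupy positions 5–7 → each gets rank 7.

9, 7, 8, 3, 7, 2, 1, 7, 4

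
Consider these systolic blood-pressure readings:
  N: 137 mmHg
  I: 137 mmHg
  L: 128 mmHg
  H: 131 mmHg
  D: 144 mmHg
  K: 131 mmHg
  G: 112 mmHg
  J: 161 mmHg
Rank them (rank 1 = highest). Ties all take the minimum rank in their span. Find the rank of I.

3

Sorted (descending): 161, 144, 137, 137, 131, 131, 128, 112
The 2 values of 137 occupy positions 3–4 → each gets rank 3.
The 2 values of 131 occupy positions 5–6 → each gets rank 5.
I has value 137 mmHg → rank 3.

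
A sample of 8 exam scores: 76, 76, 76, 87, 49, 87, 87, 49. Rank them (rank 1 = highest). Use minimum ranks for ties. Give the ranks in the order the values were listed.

Sorted (descending): 87, 87, 87, 76, 76, 76, 49, 49
The 3 values of 87 occupy positions 1–3 → each gets rank 1.
The 3 values of 76 occupy positions 4–6 → each gets rank 4.
The 2 values of 49 occupy positions 7–8 → each gets rank 7.

4, 4, 4, 1, 7, 1, 1, 7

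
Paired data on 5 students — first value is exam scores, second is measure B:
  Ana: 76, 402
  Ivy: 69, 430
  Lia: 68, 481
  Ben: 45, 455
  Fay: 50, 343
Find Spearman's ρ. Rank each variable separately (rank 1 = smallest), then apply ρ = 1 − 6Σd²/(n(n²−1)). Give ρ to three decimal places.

Ranks of variable 1: 5, 4, 3, 1, 2
Ranks of variable 2: 2, 3, 5, 4, 1
d = r₁ − r₂: 3, 1, -2, -3, 1
d²: 9, 1, 4, 9, 1; Σd² = 24
ρ = 1 − 6·24/(5·24) = 1 − 144/120 = -0.200

-0.200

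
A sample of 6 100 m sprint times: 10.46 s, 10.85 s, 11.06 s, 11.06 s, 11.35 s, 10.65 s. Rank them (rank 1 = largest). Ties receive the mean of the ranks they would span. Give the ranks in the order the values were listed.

Sorted (descending): 11.35, 11.06, 11.06, 10.85, 10.65, 10.46
The 2 values of 11.06 occupy positions 2–3 → average rank (2+3)/2 = 2.5.

6, 4, 2.5, 2.5, 1, 5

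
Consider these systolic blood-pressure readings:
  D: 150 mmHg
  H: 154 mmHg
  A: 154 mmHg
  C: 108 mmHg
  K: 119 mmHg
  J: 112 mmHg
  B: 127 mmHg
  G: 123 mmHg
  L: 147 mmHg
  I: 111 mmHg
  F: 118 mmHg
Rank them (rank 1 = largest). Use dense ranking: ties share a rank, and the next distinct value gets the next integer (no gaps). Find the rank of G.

Sorted (descending): 154, 154, 150, 147, 127, 123, 119, 118, 112, 111, 108
The 2 values of 154 share dense rank 1.
Remaining distinct values take the next consecutive integers.
G has value 123 mmHg → rank 5.

5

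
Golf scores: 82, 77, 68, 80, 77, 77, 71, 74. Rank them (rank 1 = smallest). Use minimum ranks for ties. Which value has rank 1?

Sorted (ascending): 68, 71, 74, 77, 77, 77, 80, 82
The 3 values of 77 occupy positions 4–6 → each gets rank 4.
Rank 1 → value 68.

68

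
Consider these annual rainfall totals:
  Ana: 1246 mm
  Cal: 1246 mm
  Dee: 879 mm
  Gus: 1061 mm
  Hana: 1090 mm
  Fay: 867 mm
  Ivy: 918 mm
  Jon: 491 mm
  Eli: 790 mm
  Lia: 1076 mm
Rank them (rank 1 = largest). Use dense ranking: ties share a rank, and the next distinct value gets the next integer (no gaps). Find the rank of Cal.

Sorted (descending): 1246, 1246, 1090, 1076, 1061, 918, 879, 867, 790, 491
The 2 values of 1246 share dense rank 1.
Remaining distinct values take the next consecutive integers.
Cal has value 1246 mm → rank 1.

1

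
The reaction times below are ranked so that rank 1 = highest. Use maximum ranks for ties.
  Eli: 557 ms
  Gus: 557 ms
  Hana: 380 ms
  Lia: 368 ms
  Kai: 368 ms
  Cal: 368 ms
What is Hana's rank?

Sorted (descending): 557, 557, 380, 368, 368, 368
The 2 values of 557 occupy positions 1–2 → each gets rank 2.
The 3 values of 368 occupy positions 4–6 → each gets rank 6.
Hana has value 380 ms → rank 3.

3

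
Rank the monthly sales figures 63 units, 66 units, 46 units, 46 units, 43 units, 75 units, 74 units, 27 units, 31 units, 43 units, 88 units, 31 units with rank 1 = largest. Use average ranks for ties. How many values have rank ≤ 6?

Sorted (descending): 88, 75, 74, 66, 63, 46, 46, 43, 43, 31, 31, 27
The 2 values of 46 occupy positions 6–7 → average rank (6+7)/2 = 6.5.
The 2 values of 43 occupy positions 8–9 → average rank (8+9)/2 = 8.5.
The 2 values of 31 occupy positions 10–11 → average rank (10+11)/2 = 10.5.
Ranks ≤ 6: {1, 2, 3, 4, 5} → 5 values.

5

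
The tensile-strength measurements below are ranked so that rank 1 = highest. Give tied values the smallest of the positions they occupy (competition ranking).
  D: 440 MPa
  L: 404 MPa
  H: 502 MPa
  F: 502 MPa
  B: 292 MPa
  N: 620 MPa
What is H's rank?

2

Sorted (descending): 620, 502, 502, 440, 404, 292
The 2 values of 502 occupy positions 2–3 → each gets rank 2.
H has value 502 MPa → rank 2.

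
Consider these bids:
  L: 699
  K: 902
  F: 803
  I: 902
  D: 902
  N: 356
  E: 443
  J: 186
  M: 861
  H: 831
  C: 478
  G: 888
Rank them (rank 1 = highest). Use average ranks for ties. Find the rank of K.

2

Sorted (descending): 902, 902, 902, 888, 861, 831, 803, 699, 478, 443, 356, 186
The 3 values of 902 occupy positions 1–3 → average rank 2.
K has value 902 → rank 2.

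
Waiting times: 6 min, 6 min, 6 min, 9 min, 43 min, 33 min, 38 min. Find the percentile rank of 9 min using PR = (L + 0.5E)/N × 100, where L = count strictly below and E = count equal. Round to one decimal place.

50.0

N = 7.
Strictly below 9: 3. Equal to 9: 1.
PR = (3 + 0.5·1)/7 × 100 = 50.0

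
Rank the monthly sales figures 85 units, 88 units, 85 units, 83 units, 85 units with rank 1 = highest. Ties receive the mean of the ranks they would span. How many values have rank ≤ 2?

Sorted (descending): 88, 85, 85, 85, 83
The 3 values of 85 occupy positions 2–4 → average rank 3.
Ranks ≤ 2: {1} → 1 value.

1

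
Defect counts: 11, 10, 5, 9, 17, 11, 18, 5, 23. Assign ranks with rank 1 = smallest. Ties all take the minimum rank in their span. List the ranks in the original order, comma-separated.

Sorted (ascending): 5, 5, 9, 10, 11, 11, 17, 18, 23
The 2 values of 5 occupy positions 1–2 → each gets rank 1.
The 2 values of 11 occupy positions 5–6 → each gets rank 5.

5, 4, 1, 3, 7, 5, 8, 1, 9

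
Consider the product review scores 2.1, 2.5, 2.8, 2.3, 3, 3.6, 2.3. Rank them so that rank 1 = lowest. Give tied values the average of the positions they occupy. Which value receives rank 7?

Sorted (ascending): 2.1, 2.3, 2.3, 2.5, 2.8, 3, 3.6
The 2 values of 2.3 occupy positions 2–3 → average rank (2+3)/2 = 2.5.
Rank 7 → value 3.6.

3.6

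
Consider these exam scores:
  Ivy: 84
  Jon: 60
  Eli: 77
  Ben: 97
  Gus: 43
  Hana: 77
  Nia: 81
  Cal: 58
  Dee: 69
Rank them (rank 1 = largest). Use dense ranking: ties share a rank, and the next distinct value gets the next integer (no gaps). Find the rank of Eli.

4

Sorted (descending): 97, 84, 81, 77, 77, 69, 60, 58, 43
The 2 values of 77 share dense rank 4.
Remaining distinct values take the next consecutive integers.
Eli has value 77 → rank 4.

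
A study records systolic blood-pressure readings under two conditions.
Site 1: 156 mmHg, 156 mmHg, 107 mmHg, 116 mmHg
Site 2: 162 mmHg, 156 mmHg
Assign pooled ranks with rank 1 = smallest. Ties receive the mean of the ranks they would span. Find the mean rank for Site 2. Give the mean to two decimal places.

5.00

Sorted (ascending): 107, 116, 156, 156, 156, 162
The 3 values of 156 occupy positions 3–5 → average rank 4.
Site 2 values → pooled ranks: 162→6, 156→4
Mean rank = (6 + 4) / 2 = 5.00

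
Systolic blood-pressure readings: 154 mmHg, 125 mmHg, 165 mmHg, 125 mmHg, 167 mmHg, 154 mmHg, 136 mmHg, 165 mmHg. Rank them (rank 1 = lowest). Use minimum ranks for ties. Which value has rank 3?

Sorted (ascending): 125, 125, 136, 154, 154, 165, 165, 167
The 2 values of 125 occupy positions 1–2 → each gets rank 1.
The 2 values of 154 occupy positions 4–5 → each gets rank 4.
The 2 values of 165 occupy positions 6–7 → each gets rank 6.
Rank 3 → value 136.

136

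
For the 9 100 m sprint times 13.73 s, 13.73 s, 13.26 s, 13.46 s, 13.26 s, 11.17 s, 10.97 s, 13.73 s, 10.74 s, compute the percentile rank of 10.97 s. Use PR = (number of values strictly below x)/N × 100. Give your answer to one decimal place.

11.1

N = 9.
Strictly below 10.97: 1. Equal to 10.97: 1.
PR = 1/9 × 100 = 11.1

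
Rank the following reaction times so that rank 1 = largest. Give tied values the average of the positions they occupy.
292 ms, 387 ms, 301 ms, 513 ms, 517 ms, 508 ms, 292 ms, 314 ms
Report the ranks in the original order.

7.5, 4, 6, 2, 1, 3, 7.5, 5

Sorted (descending): 517, 513, 508, 387, 314, 301, 292, 292
The 2 values of 292 occupy positions 7–8 → average rank (7+8)/2 = 7.5.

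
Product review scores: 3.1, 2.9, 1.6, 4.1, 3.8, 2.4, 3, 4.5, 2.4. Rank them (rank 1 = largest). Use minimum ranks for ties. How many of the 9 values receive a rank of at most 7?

Sorted (descending): 4.5, 4.1, 3.8, 3.1, 3, 2.9, 2.4, 2.4, 1.6
The 2 values of 2.4 occupy positions 7–8 → each gets rank 7.
Ranks ≤ 7: {1, 2, 3, 4, 5, 6, 7, 7} → 8 values.

8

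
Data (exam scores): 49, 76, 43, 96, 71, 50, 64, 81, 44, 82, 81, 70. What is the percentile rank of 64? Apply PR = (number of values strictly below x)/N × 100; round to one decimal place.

N = 12.
Strictly below 64: 4. Equal to 64: 1.
PR = 4/12 × 100 = 33.3

33.3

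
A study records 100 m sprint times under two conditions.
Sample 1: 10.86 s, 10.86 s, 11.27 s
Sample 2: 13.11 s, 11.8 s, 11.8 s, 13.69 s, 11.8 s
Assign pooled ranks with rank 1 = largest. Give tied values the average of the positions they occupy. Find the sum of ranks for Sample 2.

Sorted (descending): 13.69, 13.11, 11.8, 11.8, 11.8, 11.27, 10.86, 10.86
The 3 values of 11.8 occupy positions 3–5 → average rank 4.
The 2 values of 10.86 occupy positions 7–8 → average rank (7+8)/2 = 7.5.
Sample 2 values → pooled ranks: 13.11→2, 11.8→4, 11.8→4, 13.69→1, 11.8→4
Rank sum = 2 + 4 + 4 + 1 + 4 = 15

15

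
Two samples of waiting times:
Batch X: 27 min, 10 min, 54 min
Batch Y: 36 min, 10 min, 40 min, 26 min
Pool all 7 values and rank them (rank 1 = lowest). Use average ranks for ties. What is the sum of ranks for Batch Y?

Sorted (ascending): 10, 10, 26, 27, 36, 40, 54
The 2 values of 10 occupy positions 1–2 → average rank (1+2)/2 = 1.5.
Batch Y values → pooled ranks: 36→5, 10→1.5, 40→6, 26→3
Rank sum = 5 + 1.5 + 6 + 3 = 15.5

15.5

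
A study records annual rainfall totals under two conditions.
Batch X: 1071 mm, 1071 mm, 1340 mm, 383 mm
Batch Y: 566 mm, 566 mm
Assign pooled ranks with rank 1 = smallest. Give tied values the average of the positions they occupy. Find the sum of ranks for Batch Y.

5

Sorted (ascending): 383, 566, 566, 1071, 1071, 1340
The 2 values of 566 occupy positions 2–3 → average rank (2+3)/2 = 2.5.
The 2 values of 1071 occupy positions 4–5 → average rank (4+5)/2 = 4.5.
Batch Y values → pooled ranks: 566→2.5, 566→2.5
Rank sum = 2.5 + 2.5 = 5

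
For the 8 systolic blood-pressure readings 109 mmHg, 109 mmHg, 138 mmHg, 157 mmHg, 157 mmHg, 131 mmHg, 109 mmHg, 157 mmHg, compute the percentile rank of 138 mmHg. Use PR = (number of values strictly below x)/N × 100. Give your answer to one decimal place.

N = 8.
Strictly below 138: 4. Equal to 138: 1.
PR = 4/8 × 100 = 50.0

50.0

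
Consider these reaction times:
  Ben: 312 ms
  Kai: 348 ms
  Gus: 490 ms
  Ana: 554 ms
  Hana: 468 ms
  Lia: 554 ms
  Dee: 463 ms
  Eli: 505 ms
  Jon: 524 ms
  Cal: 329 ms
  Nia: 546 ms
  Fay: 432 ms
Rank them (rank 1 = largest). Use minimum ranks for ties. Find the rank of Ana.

1

Sorted (descending): 554, 554, 546, 524, 505, 490, 468, 463, 432, 348, 329, 312
The 2 values of 554 occupy positions 1–2 → each gets rank 1.
Ana has value 554 ms → rank 1.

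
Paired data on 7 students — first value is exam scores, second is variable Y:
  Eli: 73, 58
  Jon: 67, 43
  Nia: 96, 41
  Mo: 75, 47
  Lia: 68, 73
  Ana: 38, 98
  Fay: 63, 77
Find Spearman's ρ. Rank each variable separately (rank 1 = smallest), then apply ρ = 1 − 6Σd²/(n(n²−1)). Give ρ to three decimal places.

-0.786

Ranks of variable 1: 5, 3, 7, 6, 4, 1, 2
Ranks of variable 2: 4, 2, 1, 3, 5, 7, 6
d = r₁ − r₂: 1, 1, 6, 3, -1, -6, -4
d²: 1, 1, 36, 9, 1, 36, 16; Σd² = 100
ρ = 1 − 6·100/(7·48) = 1 − 600/336 = -0.786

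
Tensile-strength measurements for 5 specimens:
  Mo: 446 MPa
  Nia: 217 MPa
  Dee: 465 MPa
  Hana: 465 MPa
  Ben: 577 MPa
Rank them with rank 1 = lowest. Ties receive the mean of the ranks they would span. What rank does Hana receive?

3.5

Sorted (ascending): 217, 446, 465, 465, 577
The 2 values of 465 occupy positions 3–4 → average rank (3+4)/2 = 3.5.
Hana has value 465 MPa → rank 3.5.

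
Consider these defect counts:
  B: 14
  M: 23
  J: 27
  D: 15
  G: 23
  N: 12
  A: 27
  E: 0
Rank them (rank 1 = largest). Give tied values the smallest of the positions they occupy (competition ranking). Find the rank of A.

1

Sorted (descending): 27, 27, 23, 23, 15, 14, 12, 0
The 2 values of 27 occupy positions 1–2 → each gets rank 1.
The 2 values of 23 occupy positions 3–4 → each gets rank 3.
A has value 27 → rank 1.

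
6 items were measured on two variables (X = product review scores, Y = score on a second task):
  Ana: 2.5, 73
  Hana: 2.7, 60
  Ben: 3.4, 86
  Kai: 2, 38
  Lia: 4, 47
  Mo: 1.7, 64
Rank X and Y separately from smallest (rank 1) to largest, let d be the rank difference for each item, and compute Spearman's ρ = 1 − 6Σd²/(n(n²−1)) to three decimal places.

Ranks of variable 1: 3, 4, 5, 2, 6, 1
Ranks of variable 2: 5, 3, 6, 1, 2, 4
d = r₁ − r₂: -2, 1, -1, 1, 4, -3
d²: 4, 1, 1, 1, 16, 9; Σd² = 32
ρ = 1 − 6·32/(6·35) = 1 − 192/210 = 0.086

0.086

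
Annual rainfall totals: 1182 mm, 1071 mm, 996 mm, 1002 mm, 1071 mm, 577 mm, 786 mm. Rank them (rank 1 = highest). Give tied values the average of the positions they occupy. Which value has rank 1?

1182

Sorted (descending): 1182, 1071, 1071, 1002, 996, 786, 577
The 2 values of 1071 occupy positions 2–3 → average rank (2+3)/2 = 2.5.
Rank 1 → value 1182.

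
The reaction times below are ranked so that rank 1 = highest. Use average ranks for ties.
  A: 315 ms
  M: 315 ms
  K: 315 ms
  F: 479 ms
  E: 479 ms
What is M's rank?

Sorted (descending): 479, 479, 315, 315, 315
The 2 values of 479 occupy positions 1–2 → average rank (1+2)/2 = 1.5.
The 3 values of 315 occupy positions 3–5 → average rank 4.
M has value 315 ms → rank 4.

4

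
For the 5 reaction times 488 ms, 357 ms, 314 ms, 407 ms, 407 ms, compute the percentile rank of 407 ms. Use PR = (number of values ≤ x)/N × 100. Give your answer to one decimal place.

N = 5.
Strictly below 407: 2. Equal to 407: 2.
PR = 4/5 × 100 = 80.0

80.0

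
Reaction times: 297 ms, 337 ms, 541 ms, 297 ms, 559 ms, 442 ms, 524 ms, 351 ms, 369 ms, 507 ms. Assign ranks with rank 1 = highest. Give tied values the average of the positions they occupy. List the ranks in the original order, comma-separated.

9.5, 8, 2, 9.5, 1, 5, 3, 7, 6, 4

Sorted (descending): 559, 541, 524, 507, 442, 369, 351, 337, 297, 297
The 2 values of 297 occupy positions 9–10 → average rank (9+10)/2 = 9.5.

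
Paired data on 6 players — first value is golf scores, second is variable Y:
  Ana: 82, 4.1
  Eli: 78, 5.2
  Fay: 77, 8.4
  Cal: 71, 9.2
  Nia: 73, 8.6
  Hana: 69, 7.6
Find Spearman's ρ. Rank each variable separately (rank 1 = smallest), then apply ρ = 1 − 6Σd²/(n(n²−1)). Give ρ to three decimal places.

-0.657

Ranks of variable 1: 6, 5, 4, 2, 3, 1
Ranks of variable 2: 1, 2, 4, 6, 5, 3
d = r₁ − r₂: 5, 3, 0, -4, -2, -2
d²: 25, 9, 0, 16, 4, 4; Σd² = 58
ρ = 1 − 6·58/(6·35) = 1 − 348/210 = -0.657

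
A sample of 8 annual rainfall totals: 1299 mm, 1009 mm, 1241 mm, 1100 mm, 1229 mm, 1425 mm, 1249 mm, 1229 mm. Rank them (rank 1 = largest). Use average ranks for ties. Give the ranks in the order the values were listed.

Sorted (descending): 1425, 1299, 1249, 1241, 1229, 1229, 1100, 1009
The 2 values of 1229 occupy positions 5–6 → average rank (5+6)/2 = 5.5.

2, 8, 4, 7, 5.5, 1, 3, 5.5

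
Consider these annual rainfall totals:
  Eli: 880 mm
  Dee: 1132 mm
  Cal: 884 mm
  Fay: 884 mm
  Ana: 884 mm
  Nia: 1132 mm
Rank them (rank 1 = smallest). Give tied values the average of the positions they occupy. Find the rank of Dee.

Sorted (ascending): 880, 884, 884, 884, 1132, 1132
The 3 values of 884 occupy positions 2–4 → average rank 3.
The 2 values of 1132 occupy positions 5–6 → average rank (5+6)/2 = 5.5.
Dee has value 1132 mm → rank 5.5.

5.5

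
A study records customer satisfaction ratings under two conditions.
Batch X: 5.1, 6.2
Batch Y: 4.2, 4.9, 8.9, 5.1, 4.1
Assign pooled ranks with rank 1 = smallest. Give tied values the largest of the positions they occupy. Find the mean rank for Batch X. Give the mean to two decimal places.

Sorted (ascending): 4.1, 4.2, 4.9, 5.1, 5.1, 6.2, 8.9
The 2 values of 5.1 occupy positions 4–5 → each gets rank 5.
Batch X values → pooled ranks: 5.1→5, 6.2→6
Mean rank = (5 + 6) / 2 = 5.50

5.50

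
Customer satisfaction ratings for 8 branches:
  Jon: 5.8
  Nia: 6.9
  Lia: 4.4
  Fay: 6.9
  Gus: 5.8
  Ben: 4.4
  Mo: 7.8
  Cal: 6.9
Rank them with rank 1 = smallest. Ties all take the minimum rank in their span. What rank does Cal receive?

5

Sorted (ascending): 4.4, 4.4, 5.8, 5.8, 6.9, 6.9, 6.9, 7.8
The 2 values of 4.4 occupy positions 1–2 → each gets rank 1.
The 2 values of 5.8 occupy positions 3–4 → each gets rank 3.
The 3 values of 6.9 occupy positions 5–7 → each gets rank 5.
Cal has value 6.9 → rank 5.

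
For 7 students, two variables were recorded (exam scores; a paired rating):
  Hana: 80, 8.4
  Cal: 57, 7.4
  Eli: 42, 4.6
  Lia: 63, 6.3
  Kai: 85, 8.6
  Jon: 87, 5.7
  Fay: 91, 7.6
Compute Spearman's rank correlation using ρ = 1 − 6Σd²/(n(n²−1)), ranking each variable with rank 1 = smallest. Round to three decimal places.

Ranks of variable 1: 4, 2, 1, 3, 5, 6, 7
Ranks of variable 2: 6, 4, 1, 3, 7, 2, 5
d = r₁ − r₂: -2, -2, 0, 0, -2, 4, 2
d²: 4, 4, 0, 0, 4, 16, 4; Σd² = 32
ρ = 1 − 6·32/(7·48) = 1 − 192/336 = 0.429

0.429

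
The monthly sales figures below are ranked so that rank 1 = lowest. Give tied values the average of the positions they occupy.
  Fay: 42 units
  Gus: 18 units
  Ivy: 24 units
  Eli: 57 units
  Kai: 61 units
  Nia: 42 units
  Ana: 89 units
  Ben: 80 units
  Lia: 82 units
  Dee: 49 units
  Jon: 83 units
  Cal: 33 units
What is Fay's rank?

Sorted (ascending): 18, 24, 33, 42, 42, 49, 57, 61, 80, 82, 83, 89
The 2 values of 42 occupy positions 4–5 → average rank (4+5)/2 = 4.5.
Fay has value 42 units → rank 4.5.

4.5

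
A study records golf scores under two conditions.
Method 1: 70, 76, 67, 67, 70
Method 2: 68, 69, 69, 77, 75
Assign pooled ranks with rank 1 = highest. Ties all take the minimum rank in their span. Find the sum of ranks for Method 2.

Sorted (descending): 77, 76, 75, 70, 70, 69, 69, 68, 67, 67
The 2 values of 70 occupy positions 4–5 → each gets rank 4.
The 2 values of 69 occupy positions 6–7 → each gets rank 6.
The 2 values of 67 occupy positions 9–10 → each gets rank 9.
Method 2 values → pooled ranks: 68→8, 69→6, 69→6, 77→1, 75→3
Rank sum = 8 + 6 + 6 + 1 + 3 = 24

24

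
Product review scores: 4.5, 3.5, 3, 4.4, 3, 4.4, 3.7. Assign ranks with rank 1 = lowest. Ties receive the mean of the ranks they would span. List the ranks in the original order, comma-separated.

Sorted (ascending): 3, 3, 3.5, 3.7, 4.4, 4.4, 4.5
The 2 values of 3 occupy positions 1–2 → average rank (1+2)/2 = 1.5.
The 2 values of 4.4 occupy positions 5–6 → average rank (5+6)/2 = 5.5.

7, 3, 1.5, 5.5, 1.5, 5.5, 4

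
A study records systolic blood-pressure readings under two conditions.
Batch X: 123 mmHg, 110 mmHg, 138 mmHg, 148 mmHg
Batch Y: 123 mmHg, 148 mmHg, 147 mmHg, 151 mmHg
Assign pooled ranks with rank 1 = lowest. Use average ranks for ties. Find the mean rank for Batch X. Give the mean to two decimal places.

3.50

Sorted (ascending): 110, 123, 123, 138, 147, 148, 148, 151
The 2 values of 123 occupy positions 2–3 → average rank (2+3)/2 = 2.5.
The 2 values of 148 occupy positions 6–7 → average rank (6+7)/2 = 6.5.
Batch X values → pooled ranks: 123→2.5, 110→1, 138→4, 148→6.5
Mean rank = (2.5 + 1 + 4 + 6.5) / 4 = 3.50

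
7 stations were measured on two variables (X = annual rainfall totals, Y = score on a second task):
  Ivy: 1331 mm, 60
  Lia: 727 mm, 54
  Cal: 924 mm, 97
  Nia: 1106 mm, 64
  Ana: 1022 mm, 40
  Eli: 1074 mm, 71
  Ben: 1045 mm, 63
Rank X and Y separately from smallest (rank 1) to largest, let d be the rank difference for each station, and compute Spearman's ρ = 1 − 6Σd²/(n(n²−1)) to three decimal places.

0.143

Ranks of variable 1: 7, 1, 2, 6, 3, 5, 4
Ranks of variable 2: 3, 2, 7, 5, 1, 6, 4
d = r₁ − r₂: 4, -1, -5, 1, 2, -1, 0
d²: 16, 1, 25, 1, 4, 1, 0; Σd² = 48
ρ = 1 − 6·48/(7·48) = 1 − 288/336 = 0.143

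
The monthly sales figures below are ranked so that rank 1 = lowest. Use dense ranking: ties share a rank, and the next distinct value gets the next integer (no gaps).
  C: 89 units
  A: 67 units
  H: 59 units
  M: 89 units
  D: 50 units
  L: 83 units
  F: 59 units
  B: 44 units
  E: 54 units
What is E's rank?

Sorted (ascending): 44, 50, 54, 59, 59, 67, 83, 89, 89
The 2 values of 59 share dense rank 4.
The 2 values of 89 share dense rank 7.
Remaining distinct values take the next consecutive integers.
E has value 54 units → rank 3.

3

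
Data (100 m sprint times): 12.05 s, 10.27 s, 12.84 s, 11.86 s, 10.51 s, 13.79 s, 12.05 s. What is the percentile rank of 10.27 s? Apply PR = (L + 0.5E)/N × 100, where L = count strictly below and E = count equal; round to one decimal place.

N = 7.
Strictly below 10.27: 0. Equal to 10.27: 1.
PR = (0 + 0.5·1)/7 × 100 = 7.1

7.1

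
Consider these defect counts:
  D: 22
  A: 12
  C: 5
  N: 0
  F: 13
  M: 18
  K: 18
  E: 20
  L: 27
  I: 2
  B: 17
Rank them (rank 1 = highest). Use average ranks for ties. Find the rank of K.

Sorted (descending): 27, 22, 20, 18, 18, 17, 13, 12, 5, 2, 0
The 2 values of 18 occupy positions 4–5 → average rank (4+5)/2 = 4.5.
K has value 18 → rank 4.5.

4.5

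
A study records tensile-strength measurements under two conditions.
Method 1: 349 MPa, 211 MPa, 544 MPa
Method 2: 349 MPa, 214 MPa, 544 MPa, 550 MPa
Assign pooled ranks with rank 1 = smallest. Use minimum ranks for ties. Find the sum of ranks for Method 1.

Sorted (ascending): 211, 214, 349, 349, 544, 544, 550
The 2 values of 349 occupy positions 3–4 → each gets rank 3.
The 2 values of 544 occupy positions 5–6 → each gets rank 5.
Method 1 values → pooled ranks: 349→3, 211→1, 544→5
Rank sum = 3 + 1 + 5 = 9

9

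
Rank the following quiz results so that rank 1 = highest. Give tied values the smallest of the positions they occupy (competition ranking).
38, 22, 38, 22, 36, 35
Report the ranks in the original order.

Sorted (descending): 38, 38, 36, 35, 22, 22
The 2 values of 38 occupy positions 1–2 → each gets rank 1.
The 2 values of 22 occupy positions 5–6 → each gets rank 5.

1, 5, 1, 5, 3, 4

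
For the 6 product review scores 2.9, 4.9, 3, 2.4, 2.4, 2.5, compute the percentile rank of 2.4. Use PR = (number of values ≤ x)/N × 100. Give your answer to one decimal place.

33.3

N = 6.
Strictly below 2.4: 0. Equal to 2.4: 2.
PR = 2/6 × 100 = 33.3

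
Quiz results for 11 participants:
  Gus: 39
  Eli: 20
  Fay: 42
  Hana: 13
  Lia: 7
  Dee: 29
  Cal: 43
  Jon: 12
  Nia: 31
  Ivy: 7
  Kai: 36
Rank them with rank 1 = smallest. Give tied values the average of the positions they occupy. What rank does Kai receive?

Sorted (ascending): 7, 7, 12, 13, 20, 29, 31, 36, 39, 42, 43
The 2 values of 7 occupy positions 1–2 → average rank (1+2)/2 = 1.5.
Kai has value 36 → rank 8.

8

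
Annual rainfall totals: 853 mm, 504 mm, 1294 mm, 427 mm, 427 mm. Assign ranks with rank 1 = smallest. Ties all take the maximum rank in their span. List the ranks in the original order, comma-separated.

4, 3, 5, 2, 2

Sorted (ascending): 427, 427, 504, 853, 1294
The 2 values of 427 occupy positions 1–2 → each gets rank 2.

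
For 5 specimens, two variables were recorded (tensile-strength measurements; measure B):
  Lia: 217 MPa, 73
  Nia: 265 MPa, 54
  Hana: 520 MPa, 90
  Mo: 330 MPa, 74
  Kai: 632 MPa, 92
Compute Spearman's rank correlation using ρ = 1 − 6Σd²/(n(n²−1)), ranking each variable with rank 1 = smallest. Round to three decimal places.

Ranks of variable 1: 1, 2, 4, 3, 5
Ranks of variable 2: 2, 1, 4, 3, 5
d = r₁ − r₂: -1, 1, 0, 0, 0
d²: 1, 1, 0, 0, 0; Σd² = 2
ρ = 1 − 6·2/(5·24) = 1 − 12/120 = 0.900

0.900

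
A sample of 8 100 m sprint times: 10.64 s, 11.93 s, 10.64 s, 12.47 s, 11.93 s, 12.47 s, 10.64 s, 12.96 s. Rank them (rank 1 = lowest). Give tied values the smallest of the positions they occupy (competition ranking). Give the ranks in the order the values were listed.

1, 4, 1, 6, 4, 6, 1, 8

Sorted (ascending): 10.64, 10.64, 10.64, 11.93, 11.93, 12.47, 12.47, 12.96
The 3 values of 10.64 occupy positions 1–3 → each gets rank 1.
The 2 values of 11.93 occupy positions 4–5 → each gets rank 4.
The 2 values of 12.47 occupy positions 6–7 → each gets rank 6.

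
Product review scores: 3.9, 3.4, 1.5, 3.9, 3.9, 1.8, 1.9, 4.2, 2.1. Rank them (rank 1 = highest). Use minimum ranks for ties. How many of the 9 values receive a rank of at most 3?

Sorted (descending): 4.2, 3.9, 3.9, 3.9, 3.4, 2.1, 1.9, 1.8, 1.5
The 3 values of 3.9 occupy positions 2–4 → each gets rank 2.
Ranks ≤ 3: {1, 2, 2, 2} → 4 values.

4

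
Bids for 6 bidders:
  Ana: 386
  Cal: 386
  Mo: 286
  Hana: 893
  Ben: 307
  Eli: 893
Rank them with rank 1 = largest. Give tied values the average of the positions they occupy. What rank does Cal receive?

3.5

Sorted (descending): 893, 893, 386, 386, 307, 286
The 2 values of 893 occupy positions 1–2 → average rank (1+2)/2 = 1.5.
The 2 values of 386 occupy positions 3–4 → average rank (3+4)/2 = 3.5.
Cal has value 386 → rank 3.5.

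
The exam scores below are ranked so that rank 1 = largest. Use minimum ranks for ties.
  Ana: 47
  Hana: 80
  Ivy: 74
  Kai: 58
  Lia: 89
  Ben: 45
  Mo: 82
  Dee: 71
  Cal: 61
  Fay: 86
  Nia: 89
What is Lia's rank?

1

Sorted (descending): 89, 89, 86, 82, 80, 74, 71, 61, 58, 47, 45
The 2 values of 89 occupy positions 1–2 → each gets rank 1.
Lia has value 89 → rank 1.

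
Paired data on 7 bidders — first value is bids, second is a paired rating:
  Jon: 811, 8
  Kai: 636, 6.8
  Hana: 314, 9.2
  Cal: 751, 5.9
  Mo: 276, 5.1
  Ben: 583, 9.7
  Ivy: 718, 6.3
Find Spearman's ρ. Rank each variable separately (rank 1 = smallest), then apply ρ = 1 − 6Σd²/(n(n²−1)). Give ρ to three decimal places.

0.000

Ranks of variable 1: 7, 4, 2, 6, 1, 3, 5
Ranks of variable 2: 5, 4, 6, 2, 1, 7, 3
d = r₁ − r₂: 2, 0, -4, 4, 0, -4, 2
d²: 4, 0, 16, 16, 0, 16, 4; Σd² = 56
ρ = 1 − 6·56/(7·48) = 1 − 336/336 = 0.000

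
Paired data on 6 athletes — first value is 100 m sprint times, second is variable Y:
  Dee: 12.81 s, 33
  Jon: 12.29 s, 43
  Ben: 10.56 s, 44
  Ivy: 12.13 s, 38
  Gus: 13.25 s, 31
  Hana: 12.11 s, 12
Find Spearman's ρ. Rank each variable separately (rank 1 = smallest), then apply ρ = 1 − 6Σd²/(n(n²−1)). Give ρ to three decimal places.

Ranks of variable 1: 5, 4, 1, 3, 6, 2
Ranks of variable 2: 3, 5, 6, 4, 2, 1
d = r₁ − r₂: 2, -1, -5, -1, 4, 1
d²: 4, 1, 25, 1, 16, 1; Σd² = 48
ρ = 1 − 6·48/(6·35) = 1 − 288/210 = -0.371

-0.371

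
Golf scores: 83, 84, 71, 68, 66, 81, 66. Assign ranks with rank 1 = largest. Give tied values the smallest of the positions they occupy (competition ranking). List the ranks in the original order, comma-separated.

2, 1, 4, 5, 6, 3, 6

Sorted (descending): 84, 83, 81, 71, 68, 66, 66
The 2 values of 66 occupy positions 6–7 → each gets rank 6.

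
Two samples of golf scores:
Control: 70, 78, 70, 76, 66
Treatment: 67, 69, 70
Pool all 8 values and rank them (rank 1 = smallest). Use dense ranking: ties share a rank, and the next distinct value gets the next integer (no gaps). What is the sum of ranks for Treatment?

Sorted (ascending): 66, 67, 69, 70, 70, 70, 76, 78
The 3 values of 70 share dense rank 4.
Remaining distinct values take the next consecutive integers.
Treatment values → pooled ranks: 67→2, 69→3, 70→4
Rank sum = 2 + 3 + 4 = 9

9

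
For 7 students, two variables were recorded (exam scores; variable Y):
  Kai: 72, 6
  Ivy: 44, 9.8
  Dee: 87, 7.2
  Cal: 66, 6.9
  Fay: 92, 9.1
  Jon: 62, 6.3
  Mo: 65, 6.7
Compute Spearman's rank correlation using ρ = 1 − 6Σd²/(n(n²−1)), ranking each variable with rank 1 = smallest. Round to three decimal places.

Ranks of variable 1: 5, 1, 6, 4, 7, 2, 3
Ranks of variable 2: 1, 7, 5, 4, 6, 2, 3
d = r₁ − r₂: 4, -6, 1, 0, 1, 0, 0
d²: 16, 36, 1, 0, 1, 0, 0; Σd² = 54
ρ = 1 − 6·54/(7·48) = 1 − 324/336 = 0.036

0.036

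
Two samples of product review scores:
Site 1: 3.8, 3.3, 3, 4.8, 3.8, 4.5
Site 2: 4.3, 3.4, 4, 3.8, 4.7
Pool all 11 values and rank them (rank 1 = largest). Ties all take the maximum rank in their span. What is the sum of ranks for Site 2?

Sorted (descending): 4.8, 4.7, 4.5, 4.3, 4, 3.8, 3.8, 3.8, 3.4, 3.3, 3
The 3 values of 3.8 occupy positions 6–8 → each gets rank 8.
Site 2 values → pooled ranks: 4.3→4, 3.4→9, 4→5, 3.8→8, 4.7→2
Rank sum = 4 + 9 + 5 + 8 + 2 = 28

28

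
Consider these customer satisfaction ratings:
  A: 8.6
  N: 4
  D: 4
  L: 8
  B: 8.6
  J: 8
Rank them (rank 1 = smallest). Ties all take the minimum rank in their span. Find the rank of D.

1

Sorted (ascending): 4, 4, 8, 8, 8.6, 8.6
The 2 values of 4 occupy positions 1–2 → each gets rank 1.
The 2 values of 8 occupy positions 3–4 → each gets rank 3.
The 2 values of 8.6 occupy positions 5–6 → each gets rank 5.
D has value 4 → rank 1.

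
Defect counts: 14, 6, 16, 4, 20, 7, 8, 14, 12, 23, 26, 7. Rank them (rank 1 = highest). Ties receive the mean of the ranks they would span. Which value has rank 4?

Sorted (descending): 26, 23, 20, 16, 14, 14, 12, 8, 7, 7, 6, 4
The 2 values of 14 occupy positions 5–6 → average rank (5+6)/2 = 5.5.
The 2 values of 7 occupy positions 9–10 → average rank (9+10)/2 = 9.5.
Rank 4 → value 16.

16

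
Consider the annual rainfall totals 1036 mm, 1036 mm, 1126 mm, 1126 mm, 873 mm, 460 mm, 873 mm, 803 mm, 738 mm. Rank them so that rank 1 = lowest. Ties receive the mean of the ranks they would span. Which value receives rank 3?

Sorted (ascending): 460, 738, 803, 873, 873, 1036, 1036, 1126, 1126
The 2 values of 873 occupy positions 4–5 → average rank (4+5)/2 = 4.5.
The 2 values of 1036 occupy positions 6–7 → average rank (6+7)/2 = 6.5.
The 2 values of 1126 occupy positions 8–9 → average rank (8+9)/2 = 8.5.
Rank 3 → value 803.

803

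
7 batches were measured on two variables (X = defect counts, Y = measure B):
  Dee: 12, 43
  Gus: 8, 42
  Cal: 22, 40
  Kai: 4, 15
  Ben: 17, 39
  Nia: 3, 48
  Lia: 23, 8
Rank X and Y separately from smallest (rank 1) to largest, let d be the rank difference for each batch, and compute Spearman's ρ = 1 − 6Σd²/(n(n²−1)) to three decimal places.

Ranks of variable 1: 4, 3, 6, 2, 5, 1, 7
Ranks of variable 2: 6, 5, 4, 2, 3, 7, 1
d = r₁ − r₂: -2, -2, 2, 0, 2, -6, 6
d²: 4, 4, 4, 0, 4, 36, 36; Σd² = 88
ρ = 1 − 6·88/(7·48) = 1 − 528/336 = -0.571

-0.571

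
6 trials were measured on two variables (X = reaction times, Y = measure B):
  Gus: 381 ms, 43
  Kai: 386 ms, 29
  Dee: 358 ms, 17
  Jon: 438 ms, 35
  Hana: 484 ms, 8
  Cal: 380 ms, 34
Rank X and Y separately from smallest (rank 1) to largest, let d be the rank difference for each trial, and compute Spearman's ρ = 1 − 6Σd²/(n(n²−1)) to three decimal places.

-0.143

Ranks of variable 1: 3, 4, 1, 5, 6, 2
Ranks of variable 2: 6, 3, 2, 5, 1, 4
d = r₁ − r₂: -3, 1, -1, 0, 5, -2
d²: 9, 1, 1, 0, 25, 4; Σd² = 40
ρ = 1 − 6·40/(6·35) = 1 − 240/210 = -0.143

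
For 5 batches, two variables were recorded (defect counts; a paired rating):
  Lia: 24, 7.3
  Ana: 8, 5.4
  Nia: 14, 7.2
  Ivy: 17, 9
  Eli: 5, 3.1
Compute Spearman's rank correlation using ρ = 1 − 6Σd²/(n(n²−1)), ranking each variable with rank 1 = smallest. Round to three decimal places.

Ranks of variable 1: 5, 2, 3, 4, 1
Ranks of variable 2: 4, 2, 3, 5, 1
d = r₁ − r₂: 1, 0, 0, -1, 0
d²: 1, 0, 0, 1, 0; Σd² = 2
ρ = 1 − 6·2/(5·24) = 1 − 12/120 = 0.900

0.900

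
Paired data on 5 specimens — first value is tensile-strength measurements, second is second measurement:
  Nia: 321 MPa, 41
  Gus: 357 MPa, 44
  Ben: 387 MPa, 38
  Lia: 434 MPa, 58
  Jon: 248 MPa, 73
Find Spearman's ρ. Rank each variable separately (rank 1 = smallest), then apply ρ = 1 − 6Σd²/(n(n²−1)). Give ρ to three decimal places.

-0.300

Ranks of variable 1: 2, 3, 4, 5, 1
Ranks of variable 2: 2, 3, 1, 4, 5
d = r₁ − r₂: 0, 0, 3, 1, -4
d²: 0, 0, 9, 1, 16; Σd² = 26
ρ = 1 − 6·26/(5·24) = 1 − 156/120 = -0.300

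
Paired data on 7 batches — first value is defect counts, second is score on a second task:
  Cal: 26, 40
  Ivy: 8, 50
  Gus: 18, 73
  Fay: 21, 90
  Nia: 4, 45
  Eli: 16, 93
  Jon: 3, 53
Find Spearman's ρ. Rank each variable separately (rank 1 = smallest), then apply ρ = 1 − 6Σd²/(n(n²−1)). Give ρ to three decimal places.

0.036

Ranks of variable 1: 7, 3, 5, 6, 2, 4, 1
Ranks of variable 2: 1, 3, 5, 6, 2, 7, 4
d = r₁ − r₂: 6, 0, 0, 0, 0, -3, -3
d²: 36, 0, 0, 0, 0, 9, 9; Σd² = 54
ρ = 1 − 6·54/(7·48) = 1 − 324/336 = 0.036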